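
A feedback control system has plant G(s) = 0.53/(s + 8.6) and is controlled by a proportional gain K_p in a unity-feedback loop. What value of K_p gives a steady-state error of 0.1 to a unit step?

The loop is type 0, so e_ss(step) = 1/(1 + K_pos) with K_pos = K_p·G(0).
G(0) = 0.06163. Require 1/(1 + K_p·0.06163) = 0.1, so 1 + 0.06163·K_p = 10.
K_p = (10 − 1)/0.06163 = 146.

K_p = 146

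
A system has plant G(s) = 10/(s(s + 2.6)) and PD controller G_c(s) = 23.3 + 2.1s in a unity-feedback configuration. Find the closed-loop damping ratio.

ζ = 0.773

Forward path: (23.3 + 2.1s)·10/(s(s+2.6)). The closed-loop characteristic equation is s² + (2.6 + 10·2.1)s + 10·23.3 = 0.
That is s² + 23.6s + 233 = 0, so ω_n = 15.26 rad/s and ζ = 23.6/(2·15.26) = 0.773.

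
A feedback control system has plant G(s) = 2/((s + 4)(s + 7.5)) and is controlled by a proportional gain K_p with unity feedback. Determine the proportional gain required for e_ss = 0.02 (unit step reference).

K_p = 735

The loop is type 0, so e_ss(step) = 1/(1 + K_pos) with K_pos = K_p·G(0).
G(0) = 0.06667. Require 1/(1 + K_p·0.06667) = 0.02, so 1 + 0.06667·K_p = 50.
K_p = (50 − 1)/0.06667 = 735.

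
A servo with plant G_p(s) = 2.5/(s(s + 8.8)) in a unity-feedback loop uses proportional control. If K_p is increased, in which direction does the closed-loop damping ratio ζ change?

decrease

ζ = 8.8/(2√(2.5K_p)); increasing K_p raises the denominator, so ζ falls.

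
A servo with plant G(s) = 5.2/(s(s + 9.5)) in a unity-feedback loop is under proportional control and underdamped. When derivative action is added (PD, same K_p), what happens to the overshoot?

decrease

With PD the characteristic equation becomes s² + (a + K·K_d)s + K·K_p = 0; the damping term grows, ζ rises, overshoot falls.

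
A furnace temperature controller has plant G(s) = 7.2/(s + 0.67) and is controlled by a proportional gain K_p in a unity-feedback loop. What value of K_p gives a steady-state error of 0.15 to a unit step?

K_p = 0.527

The loop is type 0, so e_ss(step) = 1/(1 + K_pos) with K_pos = K_p·G(0).
G(0) = 10.75. Require 1/(1 + K_p·10.75) = 0.15, so 1 + 10.75·K_p = 6.667.
K_p = (6.667 − 1)/10.75 = 0.527.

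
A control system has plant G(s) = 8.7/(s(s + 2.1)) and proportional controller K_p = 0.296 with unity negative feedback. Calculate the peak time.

The closed-loop denominator s² + 2.1s + 2.575 gives ω_n = √2.575 = 1.605 and ζ = 2.1/(2ω_n) = 0.6543.
Damped frequency ω_d = ω_n√(1−ζ²) = 1.214 rad/s, so peak time T_p = π/ω_d = 2.59 s.

T_p = 2.59 s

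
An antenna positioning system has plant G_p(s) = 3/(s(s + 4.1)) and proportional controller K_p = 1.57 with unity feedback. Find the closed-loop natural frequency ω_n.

ω_n = 2.17 rad/s

1 + K_p·G_p(s) = 0 gives s² + 4.1s + 4.71 = 0.
So ω_n² = 4.71 ⇒ ω_n = 2.17 rad/s, and ζ = 4.1/(2ω_n) = 0.945.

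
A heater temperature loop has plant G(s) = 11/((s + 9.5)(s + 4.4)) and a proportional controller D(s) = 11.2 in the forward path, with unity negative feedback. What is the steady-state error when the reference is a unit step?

0.253

The loop is type 0. Static position error constant K_pos = D(0)·G(0) = 11.2·0.2632 = 2.947.
Steady-state error to a unit step: e_ss = 1/(1+K_pos) = 1/3.947 = 0.253.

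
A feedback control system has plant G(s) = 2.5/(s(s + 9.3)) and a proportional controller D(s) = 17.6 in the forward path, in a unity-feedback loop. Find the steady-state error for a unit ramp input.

0.211

The loop has one pole at the origin (type 1). Velocity error constant K_v = lim_{s→0} s·D(s)G(s) = 17.6·2.5/9.3 = 4.731.
Steady-state error to a unit ramp: e_ss = 1/K_v = 0.211.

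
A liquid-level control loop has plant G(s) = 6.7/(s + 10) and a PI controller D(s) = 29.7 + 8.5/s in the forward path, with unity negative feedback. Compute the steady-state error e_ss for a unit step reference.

0

The open loop D(s)G(s) has a pole at the origin (type 1), so the static position error constant is infinite and e_ss = 1/(1+∞) = 0.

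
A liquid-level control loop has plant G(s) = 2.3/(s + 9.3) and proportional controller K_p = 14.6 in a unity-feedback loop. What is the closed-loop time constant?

τ = 0.0233 s

Closed-loop transfer function: T(s) = K_p·G(s)/(1 + K_p·G(s)) = 33.58/(s + 9.3 + 33.58) = 33.58/(s + 42.88).
Time constant τ = 1/42.88 = 0.0233 s.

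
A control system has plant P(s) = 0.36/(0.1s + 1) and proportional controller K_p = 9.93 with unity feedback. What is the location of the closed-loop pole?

Closed loop: T(s) = K_p·P/(1+K_p·P) = 3.575/(0.1s + 1 + 3.575), with pole at s = −(1 + 3.575)/0.1 = −45.75.

s = -45.75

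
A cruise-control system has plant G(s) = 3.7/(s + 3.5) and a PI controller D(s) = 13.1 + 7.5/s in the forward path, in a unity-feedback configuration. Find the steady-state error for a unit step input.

The open loop D(s)G(s) has a pole at the origin (type 1), so the static position error constant is infinite and e_ss = 1/(1+∞) = 0.

0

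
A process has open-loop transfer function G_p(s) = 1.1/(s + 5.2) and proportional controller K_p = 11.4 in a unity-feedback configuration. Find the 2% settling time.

T_s ≈ 0.225 s

Closed-loop transfer function: T(s) = K_p·G_p(s)/(1 + K_p·G_p(s)) = 12.54/(s + 5.2 + 12.54) = 12.54/(s + 17.74).
Time constant τ = 1/17.74 = 0.05637 s, so the 2% settling time is about 4τ = 0.225 s.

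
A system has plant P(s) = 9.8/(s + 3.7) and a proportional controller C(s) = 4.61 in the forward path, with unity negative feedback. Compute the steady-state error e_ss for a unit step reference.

The loop is type 0. Static position error constant K_pos = C(0)·P(0) = 4.61·2.649 = 12.21.
Steady-state error to a unit step: e_ss = 1/(1+K_pos) = 1/13.21 = 0.0757.

0.0757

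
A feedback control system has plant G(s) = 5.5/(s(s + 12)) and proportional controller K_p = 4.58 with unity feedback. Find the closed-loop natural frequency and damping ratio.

1 + K_p·G(s) = 0 gives s² + 12s + 25.19 = 0.
So ω_n² = 25.19 ⇒ ω_n = 5.019 rad/s, and ζ = 12/(2ω_n) = 1.2.

ω_n = 5.02 rad/s, ζ = 1.2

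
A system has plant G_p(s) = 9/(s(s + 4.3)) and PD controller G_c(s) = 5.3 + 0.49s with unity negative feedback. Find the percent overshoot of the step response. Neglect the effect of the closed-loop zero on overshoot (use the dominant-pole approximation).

Forward path: (5.3 + 0.49s)·9/(s(s+4.3)). The closed-loop characteristic equation is s² + (4.3 + 9·0.49)s + 9·5.3 = 0.
That is s² + 8.71s + 47.7 = 0, so ω_n = 6.907 rad/s and ζ = 8.71/(2·6.907) = 0.6306.
%OS = 100·exp(−πζ/√(1−ζ²)) = 7.79%.

7.79%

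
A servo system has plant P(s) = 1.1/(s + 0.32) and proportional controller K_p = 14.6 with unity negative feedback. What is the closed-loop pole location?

s = -16.38

Closed-loop transfer function: T(s) = K_p·P(s)/(1 + K_p·P(s)) = 16.06/(s + 0.32 + 16.06) = 16.06/(s + 16.38).
The closed-loop pole is at s = −16.38.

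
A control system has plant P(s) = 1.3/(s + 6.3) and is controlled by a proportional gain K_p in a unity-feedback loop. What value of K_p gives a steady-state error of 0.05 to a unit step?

The loop is type 0, so e_ss(step) = 1/(1 + K_pos) with K_pos = K_p·P(0).
P(0) = 0.2063. Require 1/(1 + K_p·0.2063) = 0.05, so 1 + 0.2063·K_p = 20.
K_p = (20 − 1)/0.2063 = 92.1.

K_p = 92.1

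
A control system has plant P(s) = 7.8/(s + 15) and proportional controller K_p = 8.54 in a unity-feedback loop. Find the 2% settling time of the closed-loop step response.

Closed-loop transfer function: T(s) = K_p·P(s)/(1 + K_p·P(s)) = 66.61/(s + 15 + 66.61) = 66.61/(s + 81.61).
Time constant τ = 1/81.61 = 0.01225 s, so the 2% settling time is about 4τ = 0.049 s.

T_s ≈ 0.049 s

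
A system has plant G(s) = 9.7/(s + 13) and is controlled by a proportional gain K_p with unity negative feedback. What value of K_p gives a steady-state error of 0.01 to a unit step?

K_p = 133

For a type-0 loop with proportional control, e_ss = 1/(1 + K_p·G(0)).
G(0) = 0.7462. Require 1/(1 + K_p·0.7462) = 0.01, so 1 + 0.7462·K_p = 100.
K_p = (100 − 1)/0.7462 = 133.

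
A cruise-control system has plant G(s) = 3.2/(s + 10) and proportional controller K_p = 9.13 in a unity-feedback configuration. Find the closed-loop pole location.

Closed-loop transfer function: T(s) = K_p·G(s)/(1 + K_p·G(s)) = 29.22/(s + 10 + 29.22) = 29.22/(s + 39.22).
The closed-loop pole is at s = −39.22.

s = -39.22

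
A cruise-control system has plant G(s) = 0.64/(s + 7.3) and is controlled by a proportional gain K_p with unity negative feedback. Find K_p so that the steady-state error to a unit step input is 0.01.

The loop is type 0, so e_ss(step) = 1/(1 + K_pos) with K_pos = K_p·G(0).
G(0) = 0.08767. Require 1/(1 + K_p·0.08767) = 0.01, so 1 + 0.08767·K_p = 100.
K_p = (100 − 1)/0.08767 = 1130.

K_p = 1130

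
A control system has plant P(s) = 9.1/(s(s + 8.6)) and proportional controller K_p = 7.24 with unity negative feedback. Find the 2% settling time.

T_s ≈ 0.93 s

Closed-loop characteristic equation: s² + 8.6s + 65.88 = 0, so ω_n = 8.117 rad/s and ζ = 8.6/(2·8.117) = 0.5298.
2% settling time T_s ≈ 4/(ζω_n) = 4/4.3 = 0.93 s.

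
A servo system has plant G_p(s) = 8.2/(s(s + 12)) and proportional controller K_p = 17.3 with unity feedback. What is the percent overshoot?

The closed-loop denominator s² + 12s + 141.9 gives ω_n = √141.9 = 11.91 and ζ = 12/(2ω_n) = 0.5038.
%OS = 100·exp(−πζ/√(1−ζ²)) = 100·exp(−π·0.5038/√0.7462) = 16%.

16%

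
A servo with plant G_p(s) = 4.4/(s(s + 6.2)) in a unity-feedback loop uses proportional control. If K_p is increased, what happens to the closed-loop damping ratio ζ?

ζ = 6.2/(2√(4.4K_p)); increasing K_p raises the denominator, so ζ falls.

decrease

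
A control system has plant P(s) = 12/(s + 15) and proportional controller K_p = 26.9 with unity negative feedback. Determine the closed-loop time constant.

τ = 0.00296 s

Closed-loop transfer function: T(s) = K_p·P(s)/(1 + K_p·P(s)) = 322.8/(s + 15 + 322.8) = 322.8/(s + 337.8).
Time constant τ = 1/337.8 = 0.00296 s.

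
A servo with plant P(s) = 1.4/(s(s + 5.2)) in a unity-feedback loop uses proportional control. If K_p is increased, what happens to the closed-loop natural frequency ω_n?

ω_n = √(1.4·K_p), which grows with K_p.

increase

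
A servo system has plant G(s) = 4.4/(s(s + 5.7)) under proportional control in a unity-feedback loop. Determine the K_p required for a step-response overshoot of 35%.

K_p = 18.4

From %OS = 100·exp(−πζ/√(1−ζ²)) = 35%, ζ = −ln(0.35)/√(π²+ln²(0.35)) = 0.3169.
Characteristic equation s² + 5.7s + 4.4K_p = 0 gives ζ = 5.7/(2√(4.4K_p)).
Setting ζ = 0.3169: √(4.4K_p) = 5.7/(2·0.3169) = 8.992, so K_p = 80.86/4.4 = 18.4.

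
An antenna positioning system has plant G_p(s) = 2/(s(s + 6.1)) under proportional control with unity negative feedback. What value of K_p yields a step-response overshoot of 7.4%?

K_p = 11.4

From %OS = 100·exp(−πζ/√(1−ζ²)) = 7.4%, ζ = −ln(0.074)/√(π²+ln²(0.074)) = 0.6381.
Characteristic equation s² + 6.1s + 2K_p = 0 gives ζ = 6.1/(2√(2K_p)).
Setting ζ = 0.6381: √(2K_p) = 6.1/(2·0.6381) = 4.78, so K_p = 22.85/2 = 11.4.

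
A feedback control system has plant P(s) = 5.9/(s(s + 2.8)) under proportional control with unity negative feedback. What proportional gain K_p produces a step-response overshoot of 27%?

From %OS = 100·exp(−πζ/√(1−ζ²)) = 27%, ζ = −ln(0.27)/√(π²+ln²(0.27)) = 0.3847.
Characteristic equation s² + 2.8s + 5.9K_p = 0 gives ζ = 2.8/(2√(5.9K_p)).
Setting ζ = 0.3847: √(5.9K_p) = 2.8/(2·0.3847) = 3.639, so K_p = 13.24/5.9 = 2.24.

K_p = 2.24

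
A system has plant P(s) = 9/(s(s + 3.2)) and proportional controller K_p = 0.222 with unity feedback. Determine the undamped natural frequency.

1 + K_p·P(s) = 0 gives s² + 3.2s + 1.998 = 0.
So ω_n² = 1.998 ⇒ ω_n = 1.414 rad/s, and ζ = 3.2/(2ω_n) = 1.13.

ω_n = 1.41 rad/s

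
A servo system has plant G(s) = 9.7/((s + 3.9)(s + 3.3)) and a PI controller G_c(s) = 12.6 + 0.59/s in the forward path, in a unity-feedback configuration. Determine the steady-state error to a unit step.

0

The open loop G_c(s)G(s) has a pole at the origin (type 1), so the static position error constant is infinite and e_ss = 1/(1+∞) = 0.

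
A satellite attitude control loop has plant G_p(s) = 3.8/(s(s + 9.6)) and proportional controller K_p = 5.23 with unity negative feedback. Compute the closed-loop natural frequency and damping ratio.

With unity feedback the closed-loop characteristic equation is s² + 9.6s + 5.23·3.8 = s² + 9.6s + 19.87 = 0.
So ω_n² = 19.87 ⇒ ω_n = 4.458 rad/s, and ζ = 9.6/(2ω_n) = 1.08.

ω_n = 4.46 rad/s, ζ = 1.08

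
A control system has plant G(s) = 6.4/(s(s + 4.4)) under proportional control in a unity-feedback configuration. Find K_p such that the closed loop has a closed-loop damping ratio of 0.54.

Closed-loop characteristic equation: s² + 4.4s + K_p·6.4 = 0.
So ω_n = √(6.4K_p) and 2ζω_n = 4.4, giving ζ = 4.4/(2√(6.4K_p)).
Setting ζ = 0.54: √(6.4K_p) = 4.4/(2·0.54) = 4.074, so K_p = 16.6/6.4 = 2.59.

K_p = 2.59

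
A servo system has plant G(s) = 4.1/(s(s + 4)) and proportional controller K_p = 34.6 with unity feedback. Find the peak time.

From 1 + K_pG(s) = 0: s² + 4s + 141.9 = 0 ⇒ ω_n = 11.91, ζ = 0.1679.
Damped frequency ω_d = ω_n√(1−ζ²) = 11.74 rad/s, so peak time T_p = π/ω_d = 0.268 s.

T_p = 0.268 s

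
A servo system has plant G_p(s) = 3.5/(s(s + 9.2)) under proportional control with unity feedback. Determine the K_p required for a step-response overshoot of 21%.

From %OS = 100·exp(−πζ/√(1−ζ²)) = 21%, ζ = −ln(0.21)/√(π²+ln²(0.21)) = 0.4449.
Characteristic equation s² + 9.2s + 3.5K_p = 0 gives ζ = 9.2/(2√(3.5K_p)).
Setting ζ = 0.4449: √(3.5K_p) = 9.2/(2·0.4449) = 10.34, so K_p = 106.9/3.5 = 30.5.

K_p = 30.5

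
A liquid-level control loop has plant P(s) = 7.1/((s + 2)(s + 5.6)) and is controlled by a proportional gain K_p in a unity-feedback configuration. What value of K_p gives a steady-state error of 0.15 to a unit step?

K_p = 8.94

For a type-0 loop with proportional control, e_ss = 1/(1 + K_p·P(0)).
P(0) = 0.6339. Require 1/(1 + K_p·0.6339) = 0.15, so 1 + 0.6339·K_p = 6.667.
K_p = (6.667 − 1)/0.6339 = 8.94.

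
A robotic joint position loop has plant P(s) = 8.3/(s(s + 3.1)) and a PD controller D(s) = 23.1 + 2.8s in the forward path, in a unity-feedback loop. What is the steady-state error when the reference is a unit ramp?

0.0162

The loop has one pole at the origin (type 1). Velocity error constant K_v = lim_{s→0} s·D(s)P(s) = 23.1·8.3/3.1 = 61.85.
Steady-state error to a unit ramp: e_ss = 1/K_v = 0.0162.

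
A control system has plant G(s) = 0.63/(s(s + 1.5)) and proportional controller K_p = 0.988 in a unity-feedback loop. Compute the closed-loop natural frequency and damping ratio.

With unity feedback the closed-loop characteristic equation is s² + 1.5s + 0.988·0.63 = s² + 1.5s + 0.6224 = 0.
So ω_n² = 0.6224 ⇒ ω_n = 0.7889 rad/s, and ζ = 1.5/(2ω_n) = 0.951.

ω_n = 0.789 rad/s, ζ = 0.951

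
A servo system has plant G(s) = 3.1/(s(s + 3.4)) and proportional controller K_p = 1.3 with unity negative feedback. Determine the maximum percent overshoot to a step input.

0.672%

From 1 + K_pG(s) = 0: s² + 3.4s + 4.03 = 0 ⇒ ω_n = 2.007, ζ = 0.8468.
%OS = 100·exp(−πζ/√(1−ζ²)) = 100·exp(−π·0.8468/√0.2829) = 0.672%.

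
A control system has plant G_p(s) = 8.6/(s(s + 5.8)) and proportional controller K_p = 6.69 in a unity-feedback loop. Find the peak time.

From 1 + K_pG_p(s) = 0: s² + 5.8s + 57.53 = 0 ⇒ ω_n = 7.585, ζ = 0.3823.
Damped frequency ω_d = ω_n√(1−ζ²) = 7.009 rad/s, so peak time T_p = π/ω_d = 0.448 s.

T_p = 0.448 s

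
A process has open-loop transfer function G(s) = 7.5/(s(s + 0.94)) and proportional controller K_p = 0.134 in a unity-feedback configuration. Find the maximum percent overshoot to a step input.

The closed-loop denominator s² + 0.94s + 1.005 gives ω_n = √1.005 = 1.002 and ζ = 0.94/(2ω_n) = 0.4688.
%OS = 100·exp(−πζ/√(1−ζ²)) = 100·exp(−π·0.4688/√0.7802) = 18.9%.

18.9%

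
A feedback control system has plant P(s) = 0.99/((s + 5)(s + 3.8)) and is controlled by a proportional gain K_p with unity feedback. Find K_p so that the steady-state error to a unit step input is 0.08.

The loop is type 0, so e_ss(step) = 1/(1 + K_pos) with K_pos = K_p·P(0).
P(0) = 0.05211. Require 1/(1 + K_p·0.05211) = 0.08, so 1 + 0.05211·K_p = 12.5.
K_p = (12.5 − 1)/0.05211 = 221.

K_p = 221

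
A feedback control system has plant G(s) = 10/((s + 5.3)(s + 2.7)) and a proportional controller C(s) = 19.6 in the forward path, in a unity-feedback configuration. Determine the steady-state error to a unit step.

The loop is type 0. Static position error constant K_pos = C(0)·G(0) = 19.6·0.6988 = 13.7.
Steady-state error to a unit step: e_ss = 1/(1+K_pos) = 1/14.7 = 0.068.

0.068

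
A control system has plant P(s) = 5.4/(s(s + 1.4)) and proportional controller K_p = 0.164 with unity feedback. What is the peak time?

Closed-loop characteristic equation: s² + 1.4s + 0.8856 = 0, so ω_n = 0.9411 rad/s and ζ = 1.4/(2·0.9411) = 0.7438.
Damped frequency ω_d = ω_n√(1−ζ²) = 0.629 rad/s, so peak time T_p = π/ω_d = 4.99 s.

T_p = 4.99 s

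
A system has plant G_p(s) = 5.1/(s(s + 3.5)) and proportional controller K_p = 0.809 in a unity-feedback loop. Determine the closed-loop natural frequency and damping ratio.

With unity feedback the closed-loop characteristic equation is s² + 3.5s + 0.809·5.1 = s² + 3.5s + 4.126 = 0.
So ω_n² = 4.126 ⇒ ω_n = 2.031 rad/s, and ζ = 3.5/(2ω_n) = 0.862.

ω_n = 2.03 rad/s, ζ = 0.862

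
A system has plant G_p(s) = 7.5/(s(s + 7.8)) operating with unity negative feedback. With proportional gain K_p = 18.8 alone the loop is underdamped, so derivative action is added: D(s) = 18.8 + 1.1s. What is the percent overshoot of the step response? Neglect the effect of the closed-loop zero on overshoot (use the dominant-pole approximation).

Forward path: (18.8 + 1.1s)·7.5/(s(s+7.8)). The closed-loop characteristic equation is s² + (7.8 + 7.5·1.1)s + 7.5·18.8 = 0.
That is s² + 16.05s + 141 = 0, so ω_n = 11.87 rad/s and ζ = 16.05/(2·11.87) = 0.6758.
%OS = 100·exp(−πζ/√(1−ζ²)) = 5.61%.

5.61%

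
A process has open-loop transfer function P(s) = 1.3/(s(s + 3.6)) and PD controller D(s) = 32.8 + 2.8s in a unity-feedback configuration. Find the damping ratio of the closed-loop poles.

Forward path: (32.8 + 2.8s)·1.3/(s(s+3.6)). The closed-loop characteristic equation is s² + (3.6 + 1.3·2.8)s + 1.3·32.8 = 0.
That is s² + 7.24s + 42.64 = 0, so ω_n = 6.53 rad/s and ζ = 7.24/(2·6.53) = 0.5544.

ζ = 0.554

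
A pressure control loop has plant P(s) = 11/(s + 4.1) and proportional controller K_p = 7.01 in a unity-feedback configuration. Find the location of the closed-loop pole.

s = -81.21

Closed-loop transfer function: T(s) = K_p·P(s)/(1 + K_p·P(s)) = 77.11/(s + 4.1 + 77.11) = 77.11/(s + 81.21).
The closed-loop pole is at s = −81.21.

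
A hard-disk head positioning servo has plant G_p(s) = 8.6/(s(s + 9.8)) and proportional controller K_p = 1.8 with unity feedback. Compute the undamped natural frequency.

1 + K_p·G_p(s) = 0 gives s² + 9.8s + 15.48 = 0.
So ω_n² = 15.48 ⇒ ω_n = 3.934 rad/s, and ζ = 9.8/(2ω_n) = 1.25.

ω_n = 3.93 rad/s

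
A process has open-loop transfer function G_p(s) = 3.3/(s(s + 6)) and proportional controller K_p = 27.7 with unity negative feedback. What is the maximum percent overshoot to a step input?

35.4%

From 1 + K_pG_p(s) = 0: s² + 6s + 91.41 = 0 ⇒ ω_n = 9.561, ζ = 0.3138.
%OS = 100·exp(−πζ/√(1−ζ²)) = 100·exp(−π·0.3138/√0.9015) = 35.4%.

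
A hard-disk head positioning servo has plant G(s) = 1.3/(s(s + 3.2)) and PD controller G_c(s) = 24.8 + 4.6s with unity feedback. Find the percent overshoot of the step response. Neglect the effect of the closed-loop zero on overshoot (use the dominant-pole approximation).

1.34%

Forward path: (24.8 + 4.6s)·1.3/(s(s+3.2)). The closed-loop characteristic equation is s² + (3.2 + 1.3·4.6)s + 1.3·24.8 = 0.
That is s² + 9.18s + 32.24 = 0, so ω_n = 5.678 rad/s and ζ = 9.18/(2·5.678) = 0.8084.
%OS = 100·exp(−πζ/√(1−ζ²)) = 1.34%.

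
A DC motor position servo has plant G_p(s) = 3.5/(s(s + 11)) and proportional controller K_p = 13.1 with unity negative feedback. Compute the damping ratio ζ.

1 + K_p·G_p(s) = 0 gives s² + 11s + 45.85 = 0.
Matching s² + 2ζω_n s + ω_n²: ω_n = √45.85 = 6.771 rad/s and 2ζω_n = 11, so ζ = 11/(2·6.771) = 0.812.

ζ = 0.812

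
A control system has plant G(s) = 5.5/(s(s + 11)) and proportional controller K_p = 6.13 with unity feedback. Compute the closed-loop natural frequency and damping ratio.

The closed-loop denominator is s(s+11) + 6.13·5.5 = s² + 11s + 33.71.
So ω_n² = 33.71 ⇒ ω_n = 5.806 rad/s, and ζ = 11/(2ω_n) = 0.947.

ω_n = 5.81 rad/s, ζ = 0.947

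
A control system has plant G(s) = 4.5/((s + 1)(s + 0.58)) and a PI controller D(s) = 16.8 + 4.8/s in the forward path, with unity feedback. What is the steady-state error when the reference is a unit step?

0

The open loop D(s)G(s) has a pole at the origin (type 1), so the static position error constant is infinite and e_ss = 1/(1+∞) = 0.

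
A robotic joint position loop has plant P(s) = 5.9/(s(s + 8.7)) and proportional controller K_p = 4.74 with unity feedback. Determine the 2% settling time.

The closed-loop denominator s² + 8.7s + 27.97 gives ω_n = √27.97 = 5.288 and ζ = 8.7/(2ω_n) = 0.8226.
2% settling time T_s ≈ 4/(ζω_n) = 4/4.35 = 0.92 s.

T_s ≈ 0.92 s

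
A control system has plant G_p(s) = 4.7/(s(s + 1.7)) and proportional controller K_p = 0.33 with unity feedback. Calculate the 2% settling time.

T_s ≈ 4.71 s

From 1 + K_pG_p(s) = 0: s² + 1.7s + 1.551 = 0 ⇒ ω_n = 1.245, ζ = 0.6825.
2% settling time T_s ≈ 4/(ζω_n) = 4/0.85 = 4.71 s.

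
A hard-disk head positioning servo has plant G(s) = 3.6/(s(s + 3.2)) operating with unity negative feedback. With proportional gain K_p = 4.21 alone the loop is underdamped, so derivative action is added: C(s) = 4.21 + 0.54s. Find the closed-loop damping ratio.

ζ = 0.661

Forward path: (4.21 + 0.54s)·3.6/(s(s+3.2)). The closed-loop characteristic equation is s² + (3.2 + 3.6·0.54)s + 3.6·4.21 = 0.
That is s² + 5.144s + 15.16 = 0, so ω_n = 3.893 rad/s and ζ = 5.144/(2·3.893) = 0.6607.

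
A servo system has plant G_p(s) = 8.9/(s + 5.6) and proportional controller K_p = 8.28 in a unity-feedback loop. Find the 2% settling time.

Closed-loop transfer function: T(s) = K_p·G_p(s)/(1 + K_p·G_p(s)) = 73.69/(s + 5.6 + 73.69) = 73.69/(s + 79.29).
Time constant τ = 1/79.29 = 0.01261 s, so the 2% settling time is about 4τ = 0.0504 s.

T_s ≈ 0.0504 s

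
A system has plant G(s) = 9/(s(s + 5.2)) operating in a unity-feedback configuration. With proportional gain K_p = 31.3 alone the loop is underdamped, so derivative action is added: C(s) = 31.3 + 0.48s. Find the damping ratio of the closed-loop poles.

ζ = 0.284

Forward path: (31.3 + 0.48s)·9/(s(s+5.2)). The closed-loop characteristic equation is s² + (5.2 + 9·0.48)s + 9·31.3 = 0.
That is s² + 9.52s + 281.7 = 0, so ω_n = 16.78 rad/s and ζ = 9.52/(2·16.78) = 0.2836.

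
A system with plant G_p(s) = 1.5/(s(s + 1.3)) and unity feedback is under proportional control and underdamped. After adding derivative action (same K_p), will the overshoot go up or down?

With PD the characteristic equation becomes s² + (a + K·K_d)s + K·K_p = 0; the damping term grows, ζ rises, overshoot falls.

decrease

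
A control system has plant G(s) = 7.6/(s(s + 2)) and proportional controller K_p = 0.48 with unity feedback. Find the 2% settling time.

Closed-loop characteristic equation: s² + 2s + 3.648 = 0, so ω_n = 1.91 rad/s and ζ = 2/(2·1.91) = 0.5236.
2% settling time T_s ≈ 4/(ζω_n) = 4/1 = 4 s.

T_s ≈ 4 s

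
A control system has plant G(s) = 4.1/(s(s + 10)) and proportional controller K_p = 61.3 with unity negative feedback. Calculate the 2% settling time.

The closed-loop denominator s² + 10s + 251.3 gives ω_n = √251.3 = 15.85 and ζ = 10/(2ω_n) = 0.3154.
2% settling time T_s ≈ 4/(ζω_n) = 4/5 = 0.8 s.

T_s ≈ 0.8 s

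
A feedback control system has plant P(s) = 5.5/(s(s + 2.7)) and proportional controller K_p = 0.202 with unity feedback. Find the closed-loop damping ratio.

1 + K_p·P(s) = 0 gives s² + 2.7s + 1.111 = 0.
Matching s² + 2ζω_n s + ω_n²: ω_n = √1.111 = 1.054 rad/s and 2ζω_n = 2.7, so ζ = 2.7/(2·1.054) = 1.28.

ζ = 1.28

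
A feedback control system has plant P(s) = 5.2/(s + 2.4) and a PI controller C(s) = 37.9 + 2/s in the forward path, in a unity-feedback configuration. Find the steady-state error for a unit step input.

The open loop C(s)P(s) has a pole at the origin (type 1), so the static position error constant is infinite and e_ss = 1/(1+∞) = 0.

0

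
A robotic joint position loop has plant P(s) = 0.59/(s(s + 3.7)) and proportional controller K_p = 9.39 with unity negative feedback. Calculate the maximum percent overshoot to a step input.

From 1 + K_pP(s) = 0: s² + 3.7s + 5.54 = 0 ⇒ ω_n = 2.354, ζ = 0.786.
%OS = 100·exp(−πζ/√(1−ζ²)) = 100·exp(−π·0.786/√0.3822) = 1.84%.

1.84%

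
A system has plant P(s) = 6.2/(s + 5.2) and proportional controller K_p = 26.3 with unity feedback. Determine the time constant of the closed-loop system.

τ = 0.00594 s

Closed-loop transfer function: T(s) = K_p·P(s)/(1 + K_p·P(s)) = 163.1/(s + 5.2 + 163.1) = 163.1/(s + 168.3).
Time constant τ = 1/168.3 = 0.00594 s.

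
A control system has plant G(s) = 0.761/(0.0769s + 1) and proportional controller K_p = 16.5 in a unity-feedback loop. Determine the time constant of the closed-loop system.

Closed loop: T(s) = K_p·G/(1+K_p·G) = 12.56/(0.0769s + 1 + 12.56), with pole at s = −(1 + 12.56)/0.0769 = −176.3.
Closed-loop time constant τ = 1/176.3 = 0.00567 s.

τ = 0.00567 s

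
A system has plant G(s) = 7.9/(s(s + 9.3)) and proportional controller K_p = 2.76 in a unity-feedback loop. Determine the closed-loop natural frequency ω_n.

With unity feedback the closed-loop characteristic equation is s² + 9.3s + 2.76·7.9 = s² + 9.3s + 21.8 = 0.
So ω_n² = 21.8 ⇒ ω_n = 4.669 rad/s, and ζ = 9.3/(2ω_n) = 0.996.

ω_n = 4.67 rad/s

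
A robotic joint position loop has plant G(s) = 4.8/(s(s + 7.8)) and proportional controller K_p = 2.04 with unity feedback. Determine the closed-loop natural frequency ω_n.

The closed-loop denominator is s(s+7.8) + 2.04·4.8 = s² + 7.8s + 9.792.
Matching s² + 2ζω_n s + ω_n²: ω_n = √9.792 = 3.129 rad/s and 2ζω_n = 7.8, so ζ = 7.8/(2·3.129) = 1.25.

ω_n = 3.13 rad/s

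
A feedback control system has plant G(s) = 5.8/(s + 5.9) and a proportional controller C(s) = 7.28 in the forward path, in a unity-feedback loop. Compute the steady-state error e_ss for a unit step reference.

0.123

The loop is type 0. Static position error constant K_pos = C(0)·G(0) = 7.28·0.9831 = 7.157.
Steady-state error to a unit step: e_ss = 1/(1+K_pos) = 1/8.157 = 0.123.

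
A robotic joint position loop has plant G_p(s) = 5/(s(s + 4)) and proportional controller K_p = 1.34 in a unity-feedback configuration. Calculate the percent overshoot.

2.18%

The closed-loop denominator s² + 4s + 6.7 gives ω_n = √6.7 = 2.588 and ζ = 4/(2ω_n) = 0.7727.
%OS = 100·exp(−πζ/√(1−ζ²)) = 100·exp(−π·0.7727/√0.403) = 2.18%.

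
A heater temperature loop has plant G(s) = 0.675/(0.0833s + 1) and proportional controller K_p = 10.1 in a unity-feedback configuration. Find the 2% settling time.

Closed loop: T(s) = K_p·G/(1+K_p·G) = 6.817/(0.0833s + 1 + 6.817), with pole at s = −(1 + 6.817)/0.0833 = −93.85.
τ = 1/93.85 = 0.01066 s, so 2% settling time ≈ 4τ = 0.0426 s.

T_s ≈ 0.0426 s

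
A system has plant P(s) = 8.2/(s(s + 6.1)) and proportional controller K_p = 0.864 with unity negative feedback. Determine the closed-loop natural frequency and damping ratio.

With unity feedback the closed-loop characteristic equation is s² + 6.1s + 0.864·8.2 = s² + 6.1s + 7.085 = 0.
So ω_n² = 7.085 ⇒ ω_n = 2.662 rad/s, and ζ = 6.1/(2ω_n) = 1.15.

ω_n = 2.66 rad/s, ζ = 1.15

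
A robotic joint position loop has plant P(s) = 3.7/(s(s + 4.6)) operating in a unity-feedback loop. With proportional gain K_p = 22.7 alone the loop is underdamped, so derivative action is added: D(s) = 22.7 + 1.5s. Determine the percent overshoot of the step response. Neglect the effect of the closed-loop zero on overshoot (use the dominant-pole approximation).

12.4%

Forward path: (22.7 + 1.5s)·3.7/(s(s+4.6)). The closed-loop characteristic equation is s² + (4.6 + 3.7·1.5)s + 3.7·22.7 = 0.
That is s² + 10.15s + 83.99 = 0, so ω_n = 9.165 rad/s and ζ = 10.15/(2·9.165) = 0.5538.
%OS = 100·exp(−πζ/√(1−ζ²)) = 12.4%.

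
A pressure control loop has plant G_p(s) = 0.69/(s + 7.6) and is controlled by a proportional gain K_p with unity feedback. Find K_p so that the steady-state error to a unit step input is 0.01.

K_p = 1090

For a type-0 loop with proportional control, e_ss = 1/(1 + K_p·G_p(0)).
G_p(0) = 0.09079. Require 1/(1 + K_p·0.09079) = 0.01, so 1 + 0.09079·K_p = 100.
K_p = (100 − 1)/0.09079 = 1090.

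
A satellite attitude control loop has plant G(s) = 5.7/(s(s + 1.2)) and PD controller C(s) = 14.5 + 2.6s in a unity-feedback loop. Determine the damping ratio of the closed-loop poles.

Forward path: (14.5 + 2.6s)·5.7/(s(s+1.2)). The closed-loop characteristic equation is s² + (1.2 + 5.7·2.6)s + 5.7·14.5 = 0.
That is s² + 16.02s + 82.65 = 0, so ω_n = 9.091 rad/s and ζ = 16.02/(2·9.091) = 0.8811.

ζ = 0.881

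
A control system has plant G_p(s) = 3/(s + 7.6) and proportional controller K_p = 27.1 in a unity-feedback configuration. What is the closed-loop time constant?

Closed-loop transfer function: T(s) = K_p·G_p(s)/(1 + K_p·G_p(s)) = 81.3/(s + 7.6 + 81.3) = 81.3/(s + 88.9).
Time constant τ = 1/88.9 = 0.0112 s.

τ = 0.0112 s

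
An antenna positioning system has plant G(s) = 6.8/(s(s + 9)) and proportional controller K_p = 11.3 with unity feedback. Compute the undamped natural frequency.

The closed-loop denominator is s(s+9) + 11.3·6.8 = s² + 9s + 76.84.
Matching s² + 2ζω_n s + ω_n²: ω_n = √76.84 = 8.766 rad/s and 2ζω_n = 9, so ζ = 9/(2·8.766) = 0.513.

ω_n = 8.77 rad/s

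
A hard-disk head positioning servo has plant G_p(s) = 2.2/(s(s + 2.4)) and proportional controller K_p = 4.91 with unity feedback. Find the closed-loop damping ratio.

1 + K_p·G_p(s) = 0 gives s² + 2.4s + 10.8 = 0.
So ω_n² = 10.8 ⇒ ω_n = 3.287 rad/s, and ζ = 2.4/(2ω_n) = 0.365.

ζ = 0.365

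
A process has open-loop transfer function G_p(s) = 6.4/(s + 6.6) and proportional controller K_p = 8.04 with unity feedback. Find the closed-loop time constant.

τ = 0.0172 s

Closed-loop transfer function: T(s) = K_p·G_p(s)/(1 + K_p·G_p(s)) = 51.46/(s + 6.6 + 51.46) = 51.46/(s + 58.06).
Time constant τ = 1/58.06 = 0.0172 s.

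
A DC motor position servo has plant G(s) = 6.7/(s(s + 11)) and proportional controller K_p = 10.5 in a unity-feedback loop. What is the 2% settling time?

T_s ≈ 0.727 s

From 1 + K_pG(s) = 0: s² + 11s + 70.35 = 0 ⇒ ω_n = 8.387, ζ = 0.6557.
2% settling time T_s ≈ 4/(ζω_n) = 4/5.5 = 0.727 s.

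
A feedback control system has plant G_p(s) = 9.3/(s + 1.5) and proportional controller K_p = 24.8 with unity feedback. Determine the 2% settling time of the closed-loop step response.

T_s ≈ 0.0172 s

Closed-loop transfer function: T(s) = K_p·G_p(s)/(1 + K_p·G_p(s)) = 230.6/(s + 1.5 + 230.6) = 230.6/(s + 232.1).
Time constant τ = 1/232.1 = 0.004308 s, so the 2% settling time is about 4τ = 0.0172 s.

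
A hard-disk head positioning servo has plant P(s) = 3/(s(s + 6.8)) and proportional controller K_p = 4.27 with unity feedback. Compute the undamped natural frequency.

1 + K_p·P(s) = 0 gives s² + 6.8s + 12.81 = 0.
So ω_n² = 12.81 ⇒ ω_n = 3.579 rad/s, and ζ = 6.8/(2ω_n) = 0.95.

ω_n = 3.58 rad/s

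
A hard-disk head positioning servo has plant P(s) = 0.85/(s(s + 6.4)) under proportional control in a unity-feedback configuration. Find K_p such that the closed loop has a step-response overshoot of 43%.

K_p = 179

From %OS = 100·exp(−πζ/√(1−ζ²)) = 43%, ζ = −ln(0.43)/√(π²+ln²(0.43)) = 0.2594.
Characteristic equation s² + 6.4s + 0.85K_p = 0 gives ζ = 6.4/(2√(0.85K_p)).
Setting ζ = 0.2594: √(0.85K_p) = 6.4/(2·0.2594) = 12.33, so K_p = 152.1/0.85 = 179.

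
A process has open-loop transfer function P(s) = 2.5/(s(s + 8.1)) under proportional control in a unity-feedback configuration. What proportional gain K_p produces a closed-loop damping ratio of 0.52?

Closed-loop characteristic equation: s² + 8.1s + K_p·2.5 = 0.
So ω_n = √(2.5K_p) and 2ζω_n = 8.1, giving ζ = 8.1/(2√(2.5K_p)).
Setting ζ = 0.52: √(2.5K_p) = 8.1/(2·0.52) = 7.788, so K_p = 60.66/2.5 = 24.3.

K_p = 24.3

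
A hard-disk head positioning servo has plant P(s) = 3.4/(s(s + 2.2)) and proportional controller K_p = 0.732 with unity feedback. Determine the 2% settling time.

From 1 + K_pP(s) = 0: s² + 2.2s + 2.489 = 0 ⇒ ω_n = 1.578, ζ = 0.6973.
2% settling time T_s ≈ 4/(ζω_n) = 4/1.1 = 3.64 s.

T_s ≈ 3.64 s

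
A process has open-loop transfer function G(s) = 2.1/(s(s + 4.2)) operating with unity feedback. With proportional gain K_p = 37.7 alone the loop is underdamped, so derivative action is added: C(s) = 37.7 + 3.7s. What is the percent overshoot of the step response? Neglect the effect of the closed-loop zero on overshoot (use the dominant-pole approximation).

5.75%

Forward path: (37.7 + 3.7s)·2.1/(s(s+4.2)). The closed-loop characteristic equation is s² + (4.2 + 2.1·3.7)s + 2.1·37.7 = 0.
That is s² + 11.97s + 79.17 = 0, so ω_n = 8.898 rad/s and ζ = 11.97/(2·8.898) = 0.6726.
%OS = 100·exp(−πζ/√(1−ζ²)) = 5.75%.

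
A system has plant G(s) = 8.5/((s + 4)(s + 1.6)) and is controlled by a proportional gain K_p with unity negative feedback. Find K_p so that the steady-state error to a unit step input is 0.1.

Steady-state error for a unit step on this type-0 loop is 1/(1 + K_p·G(0)).
G(0) = 1.328. Require 1/(1 + K_p·1.328) = 0.1, so 1 + 1.328·K_p = 10.
K_p = (10 − 1)/1.328 = 6.78.

K_p = 6.78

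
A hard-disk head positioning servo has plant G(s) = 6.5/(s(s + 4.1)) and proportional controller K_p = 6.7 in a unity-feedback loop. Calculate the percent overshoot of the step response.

Closed-loop characteristic equation: s² + 4.1s + 43.55 = 0, so ω_n = 6.599 rad/s and ζ = 4.1/(2·6.599) = 0.3106.
%OS = 100·exp(−πζ/√(1−ζ²)) = 100·exp(−π·0.3106/√0.9035) = 35.8%.

35.8%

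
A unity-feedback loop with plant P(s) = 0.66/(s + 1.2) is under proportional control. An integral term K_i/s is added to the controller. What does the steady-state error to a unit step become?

0

The integrator makes K_pos = lim_{s→0} C(s)G(s) infinite, so e_ss = 1/(1+K_pos) = 0.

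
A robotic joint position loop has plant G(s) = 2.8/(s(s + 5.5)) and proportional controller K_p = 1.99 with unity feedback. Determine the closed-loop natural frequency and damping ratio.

ω_n = 2.36 rad/s, ζ = 1.17

1 + K_p·G(s) = 0 gives s² + 5.5s + 5.572 = 0.
Matching s² + 2ζω_n s + ω_n²: ω_n = √5.572 = 2.361 rad/s and 2ζω_n = 5.5, so ζ = 5.5/(2·2.361) = 1.17.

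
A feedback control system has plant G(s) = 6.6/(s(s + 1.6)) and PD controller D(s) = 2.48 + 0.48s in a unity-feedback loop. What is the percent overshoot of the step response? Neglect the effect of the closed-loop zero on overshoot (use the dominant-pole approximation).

Forward path: (2.48 + 0.48s)·6.6/(s(s+1.6)). The closed-loop characteristic equation is s² + (1.6 + 6.6·0.48)s + 6.6·2.48 = 0.
That is s² + 4.768s + 16.37 = 0, so ω_n = 4.046 rad/s and ζ = 4.768/(2·4.046) = 0.5893.
%OS = 100·exp(−πζ/√(1−ζ²)) = 10.1%.

10.1%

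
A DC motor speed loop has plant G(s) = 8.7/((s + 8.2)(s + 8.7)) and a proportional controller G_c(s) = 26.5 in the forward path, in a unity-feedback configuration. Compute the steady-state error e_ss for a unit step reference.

0.236

The loop is type 0. Static position error constant K_pos = G_c(0)·G(0) = 26.5·0.122 = 3.232.
Steady-state error to a unit step: e_ss = 1/(1+K_pos) = 1/4.232 = 0.236.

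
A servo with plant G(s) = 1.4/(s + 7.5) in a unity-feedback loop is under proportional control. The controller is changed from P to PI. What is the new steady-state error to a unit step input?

0

The integrator makes K_pos = lim_{s→0} C(s)G(s) infinite, so e_ss = 1/(1+K_pos) = 0.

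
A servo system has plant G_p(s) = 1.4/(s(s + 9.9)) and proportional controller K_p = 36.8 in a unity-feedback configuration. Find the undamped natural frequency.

The closed-loop denominator is s(s+9.9) + 36.8·1.4 = s² + 9.9s + 51.52.
So ω_n² = 51.52 ⇒ ω_n = 7.178 rad/s, and ζ = 9.9/(2ω_n) = 0.69.

ω_n = 7.18 rad/s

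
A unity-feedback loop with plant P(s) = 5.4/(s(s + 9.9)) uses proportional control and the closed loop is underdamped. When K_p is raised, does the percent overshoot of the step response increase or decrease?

increase

Characteristic equation s² + 9.9s + K_p·5.4 = 0: raising K_p raises ω_n while 2ζω_n = 9.9 is fixed, so ζ falls and overshoot grows.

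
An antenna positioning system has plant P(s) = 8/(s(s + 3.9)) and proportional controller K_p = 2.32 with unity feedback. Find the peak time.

T_p = 0.818 s

Closed-loop characteristic equation: s² + 3.9s + 18.56 = 0, so ω_n = 4.308 rad/s and ζ = 3.9/(2·4.308) = 0.4526.
Damped frequency ω_d = ω_n√(1−ζ²) = 3.842 rad/s, so peak time T_p = π/ω_d = 0.818 s.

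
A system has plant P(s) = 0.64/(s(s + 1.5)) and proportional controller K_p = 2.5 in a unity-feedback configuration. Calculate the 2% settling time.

Closed-loop characteristic equation: s² + 1.5s + 1.6 = 0, so ω_n = 1.265 rad/s and ζ = 1.5/(2·1.265) = 0.5929.
2% settling time T_s ≈ 4/(ζω_n) = 4/0.75 = 5.33 s.

T_s ≈ 5.33 s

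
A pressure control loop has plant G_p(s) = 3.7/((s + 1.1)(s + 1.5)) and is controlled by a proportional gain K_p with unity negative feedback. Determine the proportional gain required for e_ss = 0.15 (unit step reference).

For a type-0 loop with proportional control, e_ss = 1/(1 + K_p·G_p(0)).
G_p(0) = 2.242. Require 1/(1 + K_p·2.242) = 0.15, so 1 + 2.242·K_p = 6.667.
K_p = (6.667 − 1)/2.242 = 2.53.

K_p = 2.53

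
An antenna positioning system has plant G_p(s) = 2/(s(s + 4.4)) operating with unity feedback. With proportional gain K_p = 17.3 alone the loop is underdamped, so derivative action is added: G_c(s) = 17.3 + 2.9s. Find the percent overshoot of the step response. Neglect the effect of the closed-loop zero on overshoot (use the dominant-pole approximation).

0.423%

Forward path: (17.3 + 2.9s)·2/(s(s+4.4)). The closed-loop characteristic equation is s² + (4.4 + 2·2.9)s + 2·17.3 = 0.
That is s² + 10.2s + 34.6 = 0, so ω_n = 5.882 rad/s and ζ = 10.2/(2·5.882) = 0.867.
%OS = 100·exp(−πζ/√(1−ζ²)) = 0.423%.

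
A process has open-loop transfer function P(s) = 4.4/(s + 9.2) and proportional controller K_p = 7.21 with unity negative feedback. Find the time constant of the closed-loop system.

Closed-loop transfer function: T(s) = K_p·P(s)/(1 + K_p·P(s)) = 31.72/(s + 9.2 + 31.72) = 31.72/(s + 40.92).
Time constant τ = 1/40.92 = 0.0244 s.

τ = 0.0244 s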